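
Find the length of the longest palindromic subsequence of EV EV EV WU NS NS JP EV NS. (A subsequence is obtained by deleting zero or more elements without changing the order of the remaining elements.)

4

Using dp[i][j] = 2 + dp[i+1][j−1] if the ends match, else max(dp[i+1][j], dp[i][j−1]):
dp[1][9] = 4. A witness is EV NS NS EV at positions 3,5,6,8.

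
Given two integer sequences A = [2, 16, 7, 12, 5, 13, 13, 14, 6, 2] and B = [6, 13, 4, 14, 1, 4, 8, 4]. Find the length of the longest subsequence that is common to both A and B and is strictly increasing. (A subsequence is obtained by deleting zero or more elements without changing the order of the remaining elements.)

2

A longest common strictly increasing subsequence is 13, 14 (length 2); it appears in order in both A and B, and no longer such subsequence exists.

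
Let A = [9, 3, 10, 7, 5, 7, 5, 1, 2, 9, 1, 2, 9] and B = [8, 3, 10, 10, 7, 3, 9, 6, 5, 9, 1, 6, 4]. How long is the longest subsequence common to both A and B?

Backtracking the LCS table gives one alignment: 3 (A2,B2) → 10 (A3,B4) → 7 (A4,B5) → 5 (A7,B9) → 9 (A10,B10) → 1 (A11,B11).
So the longest common subsequence has length 6.

6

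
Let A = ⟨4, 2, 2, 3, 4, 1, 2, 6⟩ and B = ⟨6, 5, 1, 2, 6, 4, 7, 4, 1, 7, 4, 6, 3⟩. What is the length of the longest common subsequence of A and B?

A longest common subsequence is 4, 4, 1, 6 (length 4); the LCS DP confirms no longer common subsequence exists.

4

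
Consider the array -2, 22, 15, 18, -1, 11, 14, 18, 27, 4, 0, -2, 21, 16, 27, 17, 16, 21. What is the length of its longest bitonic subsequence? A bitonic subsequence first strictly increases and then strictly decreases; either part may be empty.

One longest bitonic subsequence is -2, -1, 11, 14, 18, 27, 21, 17, 16 (positions 1,5,6,7,8,9,13,16,17): it rises to 27 then falls. Length 9 is optimal.

9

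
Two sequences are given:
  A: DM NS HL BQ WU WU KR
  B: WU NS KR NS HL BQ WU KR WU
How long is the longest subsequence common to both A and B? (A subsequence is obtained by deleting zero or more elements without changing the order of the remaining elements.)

5

A longest common subsequence is NS, HL, BQ, WU, WU (length 5); the LCS DP confirms no longer common subsequence exists.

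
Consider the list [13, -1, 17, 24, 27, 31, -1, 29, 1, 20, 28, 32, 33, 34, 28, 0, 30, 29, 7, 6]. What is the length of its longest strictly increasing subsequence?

8

Let dp[i] be the longest increasing subsequence ending at position i. Then dp = [1, 1, 2, 3, 4, 5, 1, 5, 2, 3, 5, 6, 7, 8, 5, 2, 6, 6, 3, 3].
The maximum is 8; one witness is 13, 17, 24, 27, 31, 32, 33, 34 at positions 1,3,4,5,6,12,13,14.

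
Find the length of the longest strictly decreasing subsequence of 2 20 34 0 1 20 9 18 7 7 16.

Let dp[i] be the longest decreasing subsequence ending at position i. Then dp = [1, 1, 1, 2, 2, 2, 3, 3, 4, 4, 4].
The maximum is 4; one witness is 34, 20, 9, 7 at positions 3,6,7,9.

4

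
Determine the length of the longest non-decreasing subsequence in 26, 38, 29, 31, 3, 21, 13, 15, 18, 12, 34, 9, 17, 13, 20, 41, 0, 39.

6

Scanning left to right, the best length ending at each element is: 26→1, 38→2, 29→2, 31→3, 3→1, 21→2, 13→2, 15→3, 18→4, 12→2, 34→5, 9→2, 17→4, 13→3, 20→5, 41→6, 0→1, 39→6.
So the longest non-decreasing subsequence has length 6, e.g. 3, 13, 15, 18, 34, 41.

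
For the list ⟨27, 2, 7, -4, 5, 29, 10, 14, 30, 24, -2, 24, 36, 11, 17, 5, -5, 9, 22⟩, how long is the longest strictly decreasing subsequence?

5

One longest decreasing subsequence is 27, 7, 5, -2, -5 (positions 1,3,5,11,17), of length 5; no longer one exists.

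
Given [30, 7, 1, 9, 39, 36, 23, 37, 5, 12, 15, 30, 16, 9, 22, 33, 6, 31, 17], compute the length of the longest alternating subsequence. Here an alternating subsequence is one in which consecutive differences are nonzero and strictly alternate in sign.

12

A longest alternating subsequence is 30, 7, 39, 36, 37, 5, 30, 16, 22, 6, 31, 17 (positions 1,2,5,6,8,9,12,13,15,17,18,19); its 11 consecutive differences strictly alternate in sign, and length 12 is optimal.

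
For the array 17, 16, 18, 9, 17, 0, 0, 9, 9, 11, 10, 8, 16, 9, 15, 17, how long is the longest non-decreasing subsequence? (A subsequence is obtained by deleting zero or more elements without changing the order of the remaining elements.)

7

One longest non-decreasing subsequence is 0, 0, 9, 9, 11, 16, 17 (positions 6,7,8,9,10,13,16), of length 7; no longer one exists.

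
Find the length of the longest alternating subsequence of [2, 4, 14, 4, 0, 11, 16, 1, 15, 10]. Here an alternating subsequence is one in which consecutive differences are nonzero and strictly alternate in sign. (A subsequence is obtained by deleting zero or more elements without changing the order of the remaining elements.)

7

Track the best alternating length ending on an up-step vs a down-step at each position: up/down = 1/1, 2/1, 2/1, 2/3, 1/3, 4/3, 4/1, 4/5, 6/5, 6/7.
The maximum over both is 7; one such subsequence is 2, 14, 4, 11, 1, 15, 10.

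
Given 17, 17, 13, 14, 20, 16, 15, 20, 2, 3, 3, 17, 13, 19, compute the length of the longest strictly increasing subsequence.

Scanning left to right, the best length ending at each element is: 17→1, 17→1, 13→1, 14→2, 20→3, 16→3, 15→3, 20→4, 2→1, 3→2, 3→2, 17→4, 13→3, 19→5.
So the longest increasing subsequence has length 5, e.g. 13, 14, 16, 17, 19.

5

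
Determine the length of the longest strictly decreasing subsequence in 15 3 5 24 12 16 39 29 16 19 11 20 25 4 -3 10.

Let dp[i] be the longest decreasing subsequence ending at position i. Then dp = [1, 2, 2, 1, 2, 2, 1, 2, 3, 3, 4, 3, 3, 5, 6, 5].
The maximum is 6; one witness is 39, 29, 16, 11, 4, -3 at positions 7,8,9,11,14,15.

6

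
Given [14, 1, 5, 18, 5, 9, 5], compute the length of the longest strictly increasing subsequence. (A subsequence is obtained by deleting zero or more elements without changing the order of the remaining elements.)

3

Let dp[i] be the longest increasing subsequence ending at position i. Then dp = [1, 1, 2, 3, 2, 3, 2].
The maximum is 3; one witness is 1, 5, 18 at positions 2,3,4.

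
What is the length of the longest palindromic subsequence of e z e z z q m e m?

One longest palindromic subsequence is ezzze (positions 1,2,4,5,8); it reads the same forward and backward, and the interval DP gives dp[1][9] = 5.

5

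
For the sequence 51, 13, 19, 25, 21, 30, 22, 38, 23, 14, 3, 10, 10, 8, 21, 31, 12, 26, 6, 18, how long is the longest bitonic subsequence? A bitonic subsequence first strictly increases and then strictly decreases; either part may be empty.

One longest bitonic subsequence is 13, 19, 25, 30, 38, 23, 14, 10, 8, 6 (positions 2,3,4,6,8,9,10,13,14,19): it rises to 38 then falls. Length 10 is optimal.

10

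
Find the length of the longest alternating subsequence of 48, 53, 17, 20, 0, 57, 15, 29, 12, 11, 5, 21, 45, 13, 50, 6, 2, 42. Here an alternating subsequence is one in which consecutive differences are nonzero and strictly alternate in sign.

14

A longest alternating subsequence is 48, 53, 17, 20, 0, 57, 15, 29, 12, 21, 13, 50, 6, 42 (positions 1,2,3,4,5,6,7,8,9,12,14,15,16,18); its 13 consecutive differences strictly alternate in sign, and length 14 is optimal.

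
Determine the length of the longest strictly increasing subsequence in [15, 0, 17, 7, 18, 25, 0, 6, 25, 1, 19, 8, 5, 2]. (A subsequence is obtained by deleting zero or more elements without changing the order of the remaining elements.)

4

One longest increasing subsequence is 15, 17, 18, 25 (positions 1,3,5,6), of length 4; no longer one exists.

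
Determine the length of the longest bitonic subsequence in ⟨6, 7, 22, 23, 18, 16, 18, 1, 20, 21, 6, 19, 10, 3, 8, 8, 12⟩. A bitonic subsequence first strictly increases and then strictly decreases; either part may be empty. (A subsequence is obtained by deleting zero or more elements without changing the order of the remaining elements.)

Let inc[i] be the LIS ending at i and dec[i] the longest strictly decreasing subsequence starting at i. inc = [1, 2, 3, 4, 3, 3, 4, 1, 5, 6, 2, 5, 3, 2, 3, 3, 4], dec = [2, 3, 5, 5, 4, 3, 3, 1, 4, 4, 2, 3, 2, 1, 1, 1, 1].
max_i inc[i]+dec[i]−1 = 9, with one witness 6, 7, 16, 18, 20, 21, 19, 10, 8.

9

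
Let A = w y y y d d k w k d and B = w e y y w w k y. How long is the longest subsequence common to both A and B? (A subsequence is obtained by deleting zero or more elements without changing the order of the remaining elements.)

5

Backtracking the LCS table gives one alignment: w (A1,B1) → y (A2,B3) → y (A3,B4) → w (A8,B6) → k (A9,B7).
So the longest common subsequence has length 5.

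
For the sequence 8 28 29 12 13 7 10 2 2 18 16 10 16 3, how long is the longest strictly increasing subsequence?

One longest increasing subsequence is 8, 12, 13, 18 (positions 1,4,5,10), of length 4; no longer one exists.

4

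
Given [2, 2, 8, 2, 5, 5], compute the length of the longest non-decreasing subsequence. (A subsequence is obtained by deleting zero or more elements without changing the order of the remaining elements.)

One longest non-decreasing subsequence is 2, 2, 2, 5, 5 (positions 1,2,4,5,6), of length 5; no longer one exists.

5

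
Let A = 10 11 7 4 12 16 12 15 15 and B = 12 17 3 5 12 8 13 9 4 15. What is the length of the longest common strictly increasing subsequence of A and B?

2

For each value that appears in both, track the longest common increasing run ending there.
The best achievable length is 2; one witness is 12, 15 (A-positions 5,8, B-positions 1,10).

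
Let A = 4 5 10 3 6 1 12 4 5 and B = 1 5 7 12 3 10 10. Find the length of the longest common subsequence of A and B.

2

A longest common subsequence is 5, 10 (length 2); the LCS DP confirms no longer common subsequence exists.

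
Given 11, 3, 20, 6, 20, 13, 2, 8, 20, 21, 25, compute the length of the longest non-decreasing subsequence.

Let dp[i] be the longest non-decreasing subsequence ending at position i. Then dp = [1, 1, 2, 2, 3, 3, 1, 3, 4, 5, 6].
The maximum is 6; one witness is 11, 20, 20, 20, 21, 25 at positions 1,3,5,9,10,11.

6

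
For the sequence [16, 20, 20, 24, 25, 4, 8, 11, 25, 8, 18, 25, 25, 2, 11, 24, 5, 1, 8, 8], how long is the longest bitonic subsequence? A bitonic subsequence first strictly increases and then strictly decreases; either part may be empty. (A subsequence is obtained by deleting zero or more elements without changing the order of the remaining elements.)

8

Let inc[i] be the LIS ending at i and dec[i] the longest strictly decreasing subsequence starting at i. inc = [1, 2, 2, 3, 4, 1, 2, 3, 4, 2, 4, 5, 5, 1, 3, 5, 2, 1, 3, 3], dec = [5, 5, 5, 5, 5, 3, 3, 4, 5, 3, 4, 4, 4, 2, 3, 3, 2, 1, 1, 1].
max_i inc[i]+dec[i]−1 = 8, with one witness 16, 20, 24, 25, 18, 11, 5, 1.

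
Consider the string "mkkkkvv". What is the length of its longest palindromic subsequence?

4

Using dp[i][j] = 2 + dp[i+1][j−1] if the ends match, else max(dp[i+1][j], dp[i][j−1]):
dp[1][7] = 4. A witness is kkkk at positions 2,3,4,5.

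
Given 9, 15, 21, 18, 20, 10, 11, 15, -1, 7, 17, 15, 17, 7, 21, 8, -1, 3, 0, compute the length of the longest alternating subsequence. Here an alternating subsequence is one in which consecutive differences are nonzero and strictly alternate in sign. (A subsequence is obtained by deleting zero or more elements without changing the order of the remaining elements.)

15

A longest alternating subsequence is 9, 21, 18, 20, 10, 11, -1, 17, 15, 17, 7, 21, -1, 3, 0 (positions 1,3,4,5,6,7,9,11,12,13,14,15,17,18,19); its 14 consecutive differences strictly alternate in sign, and length 15 is optimal.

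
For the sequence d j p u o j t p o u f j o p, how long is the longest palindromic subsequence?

Using dp[i][j] = 2 + dp[i+1][j−1] if the ends match, else max(dp[i+1][j], dp[i][j−1]):
dp[1][14] = 7. A witness is pojfjop at positions 3,5,6,11,12,13,14.

7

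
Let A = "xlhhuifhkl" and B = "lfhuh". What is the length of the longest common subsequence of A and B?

Backtracking the LCS table gives one alignment: l (A2,B1) → h (A4,B3) → u (A5,B4) → h (A8,B5).
So the longest common subsequence has length 4.

4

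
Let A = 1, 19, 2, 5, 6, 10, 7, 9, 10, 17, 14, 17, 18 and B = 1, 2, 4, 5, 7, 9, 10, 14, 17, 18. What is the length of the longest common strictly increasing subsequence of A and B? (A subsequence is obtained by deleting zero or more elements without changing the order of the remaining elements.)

9

For each value that appears in both, track the longest common increasing run ending there.
The best achievable length is 9; one witness is 1, 2, 5, 7, 9, 10, 14, 17, 18 (A-positions 1,3,4,7,8,9,11,12,13, B-positions 1,2,4,5,6,7,8,9,10).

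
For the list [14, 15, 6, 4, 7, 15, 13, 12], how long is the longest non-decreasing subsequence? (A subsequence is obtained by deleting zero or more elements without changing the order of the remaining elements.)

3

Let dp[i] be the longest non-decreasing subsequence ending at position i. Then dp = [1, 2, 1, 1, 2, 3, 3, 3].
The maximum is 3; one witness is 14, 15, 15 at positions 1,2,6.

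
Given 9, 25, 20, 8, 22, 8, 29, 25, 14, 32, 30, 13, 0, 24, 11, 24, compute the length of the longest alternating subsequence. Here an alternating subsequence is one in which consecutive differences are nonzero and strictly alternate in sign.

12

A longest alternating subsequence is 9, 25, 20, 22, 8, 29, 25, 32, 13, 24, 11, 24 (positions 1,2,3,5,6,7,8,10,12,14,15,16); its 11 consecutive differences strictly alternate in sign, and length 12 is optimal.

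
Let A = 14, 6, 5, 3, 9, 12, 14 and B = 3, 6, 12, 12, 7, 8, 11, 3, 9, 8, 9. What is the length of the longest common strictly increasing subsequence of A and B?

2

A longest common strictly increasing subsequence is 3, 12 (length 2); it appears in order in both A and B, and no longer such subsequence exists.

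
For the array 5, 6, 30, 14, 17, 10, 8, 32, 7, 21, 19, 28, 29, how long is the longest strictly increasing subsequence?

7

One longest increasing subsequence is 5, 6, 14, 17, 21, 28, 29 (positions 1,2,4,5,10,12,13), of length 7; no longer one exists.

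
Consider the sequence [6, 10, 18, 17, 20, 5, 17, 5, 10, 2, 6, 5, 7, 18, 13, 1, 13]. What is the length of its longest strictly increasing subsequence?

Let dp[i] be the longest increasing subsequence ending at position i. Then dp = [1, 2, 3, 3, 4, 1, 3, 1, 2, 1, 2, 2, 3, 4, 4, 1, 4].
The maximum is 4; one witness is 6, 10, 18, 20 at positions 1,2,3,5.

4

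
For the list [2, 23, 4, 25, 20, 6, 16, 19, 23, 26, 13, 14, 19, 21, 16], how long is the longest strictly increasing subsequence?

Scanning left to right, the best length ending at each element is: 2→1, 23→2, 4→2, 25→3, 20→3, 6→3, 16→4, 19→5, 23→6, 26→7, 13→4, 14→5, 19→6, 21→7, 16→6.
So the longest increasing subsequence has length 7, e.g. 2, 4, 6, 16, 19, 23, 26.

7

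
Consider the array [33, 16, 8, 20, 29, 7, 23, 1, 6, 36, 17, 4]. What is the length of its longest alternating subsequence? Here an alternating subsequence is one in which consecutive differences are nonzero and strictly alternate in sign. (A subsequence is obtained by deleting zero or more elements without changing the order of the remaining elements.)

8

Track the best alternating length ending on an up-step vs a down-step at each position: up/down = 1/1, 1/2, 1/2, 3/2, 3/2, 1/4, 5/4, 1/6, 7/6, 7/1, 7/8, 7/8.
The maximum over both is 8; one such subsequence is 33, 16, 20, 7, 23, 1, 36, 17.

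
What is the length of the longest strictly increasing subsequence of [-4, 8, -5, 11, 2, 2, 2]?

Scanning left to right, the best length ending at each element is: -4→1, 8→2, -5→1, 11→3, 2→2, 2→2, 2→2.
So the longest increasing subsequence has length 3, e.g. -4, 8, 11.

3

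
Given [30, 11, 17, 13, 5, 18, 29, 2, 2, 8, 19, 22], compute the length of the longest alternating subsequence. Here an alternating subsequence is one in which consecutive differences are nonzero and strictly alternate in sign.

A longest alternating subsequence is 30, 11, 17, 13, 18, 2, 8 (positions 1,2,3,4,6,8,10); its 6 consecutive differences strictly alternate in sign, and length 7 is optimal.

7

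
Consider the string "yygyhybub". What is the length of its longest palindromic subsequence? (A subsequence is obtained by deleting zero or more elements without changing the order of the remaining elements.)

5

Using dp[i][j] = 2 + dp[i+1][j−1] if the ends match, else max(dp[i+1][j], dp[i][j−1]):
dp[1][9] = 5. A witness is yygyy at positions 1,2,3,4,6.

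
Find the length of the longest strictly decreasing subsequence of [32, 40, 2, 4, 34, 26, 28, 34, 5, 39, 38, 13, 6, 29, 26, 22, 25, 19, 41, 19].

One longest decreasing subsequence is 40, 39, 38, 29, 26, 22, 19 (positions 2,10,11,14,15,16,18), of length 7; no longer one exists.

7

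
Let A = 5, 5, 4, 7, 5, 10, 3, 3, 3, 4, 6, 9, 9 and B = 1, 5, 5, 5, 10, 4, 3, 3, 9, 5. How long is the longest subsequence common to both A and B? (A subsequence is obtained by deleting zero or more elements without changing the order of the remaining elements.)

Backtracking the LCS table gives one alignment: 5 (A1,B2) → 5 (A2,B3) → 5 (A5,B4) → 10 (A6,B5) → 3 (A8,B7) → 3 (A9,B8) → 9 (A12,B9).
So the longest common subsequence has length 7.

7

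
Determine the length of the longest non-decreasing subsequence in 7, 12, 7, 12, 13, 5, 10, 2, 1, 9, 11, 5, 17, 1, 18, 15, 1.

Let dp[i] be the longest non-decreasing subsequence ending at position i. Then dp = [1, 2, 2, 3, 4, 1, 3, 1, 1, 3, 4, 2, 5, 2, 6, 5, 3].
The maximum is 6; one witness is 7, 12, 12, 13, 17, 18 at positions 1,2,4,5,13,15.

6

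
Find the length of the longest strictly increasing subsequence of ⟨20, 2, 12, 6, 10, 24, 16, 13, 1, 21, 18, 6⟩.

One longest increasing subsequence is 2, 6, 10, 16, 21 (positions 2,4,5,7,10), of length 5; no longer one exists.

5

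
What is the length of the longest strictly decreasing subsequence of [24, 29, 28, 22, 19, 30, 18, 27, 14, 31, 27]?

Let dp[i] be the longest decreasing subsequence ending at position i. Then dp = [1, 1, 2, 3, 4, 1, 5, 3, 6, 1, 3].
The maximum is 6; one witness is 29, 28, 22, 19, 18, 14 at positions 2,3,4,5,7,9.

6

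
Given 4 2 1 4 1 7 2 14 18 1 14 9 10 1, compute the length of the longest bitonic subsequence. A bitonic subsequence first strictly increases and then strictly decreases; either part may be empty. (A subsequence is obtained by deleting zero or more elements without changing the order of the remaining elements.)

One longest bitonic subsequence is 2, 4, 7, 14, 18, 14, 10, 1 (positions 2,4,6,8,9,11,13,14): it rises to 18 then falls. Length 8 is optimal.

8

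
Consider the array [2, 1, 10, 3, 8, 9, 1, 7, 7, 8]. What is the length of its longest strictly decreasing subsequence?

Let dp[i] be the longest decreasing subsequence ending at position i. Then dp = [1, 2, 1, 2, 2, 2, 3, 3, 3, 3].
The maximum is 3; one witness is 10, 3, 1 at positions 3,4,7.

3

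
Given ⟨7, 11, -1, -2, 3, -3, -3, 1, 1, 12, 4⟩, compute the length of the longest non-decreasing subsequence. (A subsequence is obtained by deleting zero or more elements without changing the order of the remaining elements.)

5

One longest non-decreasing subsequence is -3, -3, 1, 1, 12 (positions 6,7,8,9,10), of length 5; no longer one exists.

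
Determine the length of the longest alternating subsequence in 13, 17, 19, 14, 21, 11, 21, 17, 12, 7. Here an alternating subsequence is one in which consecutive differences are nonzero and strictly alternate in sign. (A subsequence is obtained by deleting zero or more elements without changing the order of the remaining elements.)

7

Track the best alternating length ending on an up-step vs a down-step at each position: up/down = 1/1, 2/1, 2/1, 2/3, 4/1, 1/5, 6/1, 6/7, 6/7, 1/7.
The maximum over both is 7; one such subsequence is 13, 17, 14, 21, 11, 21, 17.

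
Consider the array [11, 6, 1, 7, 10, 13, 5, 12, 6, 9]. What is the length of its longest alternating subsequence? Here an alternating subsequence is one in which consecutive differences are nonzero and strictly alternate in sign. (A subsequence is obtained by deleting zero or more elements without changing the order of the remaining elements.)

A longest alternating subsequence is 11, 6, 7, 5, 12, 6, 9 (positions 1,2,4,7,8,9,10); its 6 consecutive differences strictly alternate in sign, and length 7 is optimal.

7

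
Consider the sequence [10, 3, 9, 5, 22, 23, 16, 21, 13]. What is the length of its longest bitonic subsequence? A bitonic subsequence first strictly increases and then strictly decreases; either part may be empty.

6

Let inc[i] be the LIS ending at i and dec[i] the longest strictly decreasing subsequence starting at i. inc = [1, 1, 2, 2, 3, 4, 3, 4, 3], dec = [3, 1, 2, 1, 3, 3, 2, 2, 1].
max_i inc[i]+dec[i]−1 = 6, with one witness 3, 9, 22, 23, 21, 13.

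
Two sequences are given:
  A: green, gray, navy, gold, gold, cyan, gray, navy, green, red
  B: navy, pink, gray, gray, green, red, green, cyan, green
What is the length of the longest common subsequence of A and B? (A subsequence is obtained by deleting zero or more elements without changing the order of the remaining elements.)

A longest common subsequence is gray, gray, green, red (length 4); the LCS DP confirms no longer common subsequence exists.

4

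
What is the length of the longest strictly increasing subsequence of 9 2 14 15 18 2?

4

Let dp[i] be the longest increasing subsequence ending at position i. Then dp = [1, 1, 2, 3, 4, 1].
The maximum is 4; one witness is 9, 14, 15, 18 at positions 1,3,4,5.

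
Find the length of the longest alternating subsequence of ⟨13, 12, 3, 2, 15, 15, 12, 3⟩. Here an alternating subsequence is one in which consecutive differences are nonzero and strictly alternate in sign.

4

Track the best alternating length ending on an up-step vs a down-step at each position: up/down = 1/1, 1/2, 1/2, 1/2, 3/1, 3/1, 3/4, 3/4.
The maximum over both is 4; one such subsequence is 13, 12, 15, 12.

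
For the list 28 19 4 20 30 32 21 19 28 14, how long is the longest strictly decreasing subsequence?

Scanning left to right, the best length ending at each element is: 28→1, 19→2, 4→3, 20→2, 30→1, 32→1, 21→2, 19→3, 28→2, 14→4.
So the longest decreasing subsequence has length 4, e.g. 28, 20, 19, 14.

4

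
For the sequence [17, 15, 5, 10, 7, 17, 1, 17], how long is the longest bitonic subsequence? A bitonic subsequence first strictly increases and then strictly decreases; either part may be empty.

5

One longest bitonic subsequence is 17, 15, 10, 7, 1 (positions 1,2,4,5,7): it rises to 17 then falls. Length 5 is optimal.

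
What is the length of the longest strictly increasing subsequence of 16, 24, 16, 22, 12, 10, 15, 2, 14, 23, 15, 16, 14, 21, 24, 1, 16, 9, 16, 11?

Scanning left to right, the best length ending at each element is: 16→1, 24→2, 16→1, 22→2, 12→1, 10→1, 15→2, 2→1, 14→2, 23→3, 15→3, 16→4, 14→2, 21→5, 24→6, 1→1, 16→4, 9→2, 16→4, 11→3.
So the longest increasing subsequence has length 6, e.g. 12, 14, 15, 16, 21, 24.

6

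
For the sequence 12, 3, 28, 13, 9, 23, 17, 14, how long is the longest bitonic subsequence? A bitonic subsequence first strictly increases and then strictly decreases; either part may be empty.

One longest bitonic subsequence is 12, 28, 23, 17, 14 (positions 1,3,6,7,8): it rises to 28 then falls. Length 5 is optimal.

5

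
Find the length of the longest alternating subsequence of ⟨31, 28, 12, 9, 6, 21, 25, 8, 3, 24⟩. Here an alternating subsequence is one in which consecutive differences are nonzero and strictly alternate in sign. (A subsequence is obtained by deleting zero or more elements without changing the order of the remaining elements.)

A longest alternating subsequence is 31, 12, 21, 8, 24 (positions 1,3,6,8,10); its 4 consecutive differences strictly alternate in sign, and length 5 is optimal.

5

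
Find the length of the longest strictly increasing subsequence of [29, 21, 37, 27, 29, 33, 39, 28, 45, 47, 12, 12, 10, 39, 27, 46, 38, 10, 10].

One longest increasing subsequence is 21, 27, 29, 33, 39, 45, 47 (positions 2,4,5,6,7,9,10), of length 7; no longer one exists.

7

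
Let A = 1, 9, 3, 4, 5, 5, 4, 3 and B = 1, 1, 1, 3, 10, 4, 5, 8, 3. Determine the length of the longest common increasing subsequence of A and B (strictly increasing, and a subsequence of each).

4

For each value that appears in both, track the longest common increasing run ending there.
The best achievable length is 4; one witness is 1, 3, 4, 5 (A-positions 1,3,4,5, B-positions 1,4,6,7).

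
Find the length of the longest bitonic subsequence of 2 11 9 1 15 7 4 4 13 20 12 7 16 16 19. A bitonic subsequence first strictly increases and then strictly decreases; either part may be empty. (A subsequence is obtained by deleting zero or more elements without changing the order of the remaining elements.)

6

Let inc[i] be the LIS ending at i and dec[i] the longest strictly decreasing subsequence starting at i. inc = [1, 2, 2, 1, 3, 2, 2, 2, 3, 4, 3, 3, 4, 4, 5], dec = [2, 4, 3, 1, 4, 2, 1, 1, 3, 3, 2, 1, 1, 1, 1].
max_i inc[i]+dec[i]−1 = 6, with one witness 2, 11, 15, 13, 12, 7.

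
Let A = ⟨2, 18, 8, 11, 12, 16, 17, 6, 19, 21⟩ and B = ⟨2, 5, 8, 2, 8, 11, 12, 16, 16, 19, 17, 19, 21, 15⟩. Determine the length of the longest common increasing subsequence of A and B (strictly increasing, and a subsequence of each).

For each value that appears in both, track the longest common increasing run ending there.
The best achievable length is 8; one witness is 2, 8, 11, 12, 16, 17, 19, 21 (A-positions 1,3,4,5,6,7,9,10, B-positions 1,3,6,7,8,11,12,13).

8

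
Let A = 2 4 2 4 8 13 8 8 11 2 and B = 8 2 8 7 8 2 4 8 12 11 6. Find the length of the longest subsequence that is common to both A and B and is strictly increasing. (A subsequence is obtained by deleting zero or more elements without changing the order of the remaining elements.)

For each value that appears in both, track the longest common increasing run ending there.
The best achievable length is 4; one witness is 2, 4, 8, 11 (A-positions 1,2,5,9, B-positions 2,7,8,10).

4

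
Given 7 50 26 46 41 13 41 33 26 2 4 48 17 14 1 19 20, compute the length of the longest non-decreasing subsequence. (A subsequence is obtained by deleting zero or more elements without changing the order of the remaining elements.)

5

Scanning left to right, the best length ending at each element is: 7→1, 50→2, 26→2, 46→3, 41→3, 13→2, 41→4, 33→3, 26→3, 2→1, 4→2, 48→5, 17→3, 14→3, 1→1, 19→4, 20→5.
So the longest non-decreasing subsequence has length 5, e.g. 7, 26, 41, 41, 48.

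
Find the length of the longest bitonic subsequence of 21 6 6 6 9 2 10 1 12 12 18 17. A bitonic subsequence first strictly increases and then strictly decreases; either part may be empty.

Let inc[i] be the LIS ending at i and dec[i] the longest strictly decreasing subsequence starting at i. inc = [1, 1, 1, 1, 2, 1, 3, 1, 4, 4, 5, 5], dec = [4, 3, 3, 3, 3, 2, 2, 1, 1, 1, 2, 1].
max_i inc[i]+dec[i]−1 = 6, with one witness 6, 9, 10, 12, 18, 17.

6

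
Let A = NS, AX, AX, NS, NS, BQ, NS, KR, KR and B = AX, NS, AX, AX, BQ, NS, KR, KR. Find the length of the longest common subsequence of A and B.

A longest common subsequence is NS, AX, AX, BQ, NS, KR, KR (length 7); the LCS DP confirms no longer common subsequence exists.

7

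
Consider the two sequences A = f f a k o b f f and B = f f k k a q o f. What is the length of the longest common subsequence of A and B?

Backtracking the LCS table gives one alignment: f (A1,B1) → f (A2,B2) → a (A3,B5) → o (A5,B7) → f (A8,B8).
So the longest common subsequence has length 5.

5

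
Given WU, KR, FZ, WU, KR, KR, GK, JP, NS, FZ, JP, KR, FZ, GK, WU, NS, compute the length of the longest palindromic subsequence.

Using dp[i][j] = 2 + dp[i+1][j−1] if the ends match, else max(dp[i+1][j], dp[i][j−1]):
dp[1][16] = 9. A witness is WU FZ KR JP FZ JP KR FZ WU at positions 1,3,5,8,10,11,12,13,15.

9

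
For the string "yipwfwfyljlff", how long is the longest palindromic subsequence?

7

One longest palindromic subsequence is ffljlff (positions 5,7,9,10,11,12,13); it reads the same forward and backward, and the interval DP gives dp[1][13] = 7.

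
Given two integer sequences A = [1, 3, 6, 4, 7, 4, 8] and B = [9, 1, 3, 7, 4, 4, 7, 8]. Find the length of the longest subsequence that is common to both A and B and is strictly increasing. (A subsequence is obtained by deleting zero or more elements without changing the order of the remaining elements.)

5

For each value that appears in both, track the longest common increasing run ending there.
The best achievable length is 5; one witness is 1, 3, 4, 7, 8 (A-positions 1,2,4,5,7, B-positions 2,3,5,7,8).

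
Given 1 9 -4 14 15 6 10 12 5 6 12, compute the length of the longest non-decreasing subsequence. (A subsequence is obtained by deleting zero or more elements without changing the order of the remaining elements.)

5

One longest non-decreasing subsequence is 1, 9, 10, 12, 12 (positions 1,2,7,8,11), of length 5; no longer one exists.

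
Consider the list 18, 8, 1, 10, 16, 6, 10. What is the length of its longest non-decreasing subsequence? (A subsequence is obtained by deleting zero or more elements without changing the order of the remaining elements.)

3

One longest non-decreasing subsequence is 8, 10, 16 (positions 2,4,5), of length 3; no longer one exists.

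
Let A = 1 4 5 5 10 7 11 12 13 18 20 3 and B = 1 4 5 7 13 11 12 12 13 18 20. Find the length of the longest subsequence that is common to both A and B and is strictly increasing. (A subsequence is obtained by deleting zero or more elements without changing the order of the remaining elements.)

9

A longest common strictly increasing subsequence is 1, 4, 5, 7, 11, 12, 13, 18, 20 (length 9); it appears in order in both A and B, and no longer such subsequence exists.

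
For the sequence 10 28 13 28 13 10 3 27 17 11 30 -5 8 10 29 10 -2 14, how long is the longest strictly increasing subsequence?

Scanning left to right, the best length ending at each element is: 10→1, 28→2, 13→2, 28→3, 13→2, 10→1, 3→1, 27→3, 17→3, 11→2, 30→4, -5→1, 8→2, 10→3, 29→4, 10→3, -2→2, 14→4.
So the longest increasing subsequence has length 4, e.g. 10, 13, 28, 30.

4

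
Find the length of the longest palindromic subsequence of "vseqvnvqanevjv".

9

One longest palindromic subsequence is veqvnvqev (positions 1,3,4,5,6,7,8,11,14); it reads the same forward and backward, and the interval DP gives dp[1][14] = 9.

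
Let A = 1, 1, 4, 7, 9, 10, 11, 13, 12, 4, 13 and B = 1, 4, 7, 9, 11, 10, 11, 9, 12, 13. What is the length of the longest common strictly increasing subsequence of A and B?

A longest common strictly increasing subsequence is 1, 4, 7, 9, 10, 11, 12, 13 (length 8); it appears in order in both A and B, and no longer such subsequence exists.

8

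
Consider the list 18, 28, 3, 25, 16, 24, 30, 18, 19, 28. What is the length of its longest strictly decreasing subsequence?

One longest decreasing subsequence is 28, 25, 24, 18 (positions 2,4,6,8), of length 4; no longer one exists.

4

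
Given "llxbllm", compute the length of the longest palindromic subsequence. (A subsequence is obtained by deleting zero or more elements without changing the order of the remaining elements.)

One longest palindromic subsequence is llbll (positions 1,2,4,5,6); it reads the same forward and backward, and the interval DP gives dp[1][7] = 5.

5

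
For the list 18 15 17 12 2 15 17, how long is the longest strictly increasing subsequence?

One longest increasing subsequence is 12, 15, 17 (positions 4,6,7), of length 3; no longer one exists.

3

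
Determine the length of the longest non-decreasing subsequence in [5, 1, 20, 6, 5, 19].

Let dp[i] be the longest non-decreasing subsequence ending at position i. Then dp = [1, 1, 2, 2, 2, 3].
The maximum is 3; one witness is 5, 6, 19 at positions 1,4,6.

3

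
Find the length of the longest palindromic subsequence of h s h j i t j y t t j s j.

One longest palindromic subsequence is sjtttjs (positions 2,4,6,9,10,11,12); it reads the same forward and backward, and the interval DP gives dp[1][13] = 7.

7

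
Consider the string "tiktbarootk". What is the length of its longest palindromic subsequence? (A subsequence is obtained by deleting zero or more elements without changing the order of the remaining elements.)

Using dp[i][j] = 2 + dp[i+1][j−1] if the ends match, else max(dp[i+1][j], dp[i][j−1]):
dp[1][11] = 6. A witness is ktootk at positions 3,4,8,9,10,11.

6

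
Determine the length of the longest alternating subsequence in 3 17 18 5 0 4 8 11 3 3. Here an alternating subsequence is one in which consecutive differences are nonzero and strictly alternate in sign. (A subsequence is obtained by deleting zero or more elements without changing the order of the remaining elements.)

5

A longest alternating subsequence is 3, 17, 0, 4, 3 (positions 1,2,5,6,9); its 4 consecutive differences strictly alternate in sign, and length 5 is optimal.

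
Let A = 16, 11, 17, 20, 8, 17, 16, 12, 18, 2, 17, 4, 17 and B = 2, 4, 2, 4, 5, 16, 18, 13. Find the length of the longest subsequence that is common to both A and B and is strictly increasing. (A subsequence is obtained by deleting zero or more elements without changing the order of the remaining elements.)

A longest common strictly increasing subsequence is 2, 4 (length 2); it appears in order in both A and B, and no longer such subsequence exists.

2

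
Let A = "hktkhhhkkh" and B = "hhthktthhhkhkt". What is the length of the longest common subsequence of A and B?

8

Backtracking the LCS table gives one alignment: h (A1,B4) → k (A2,B5) → t (A3,B7) → h (A5,B8) → h (A6,B9) → h (A7,B10) → k (A8,B11) → k (A9,B13).
So the longest common subsequence has length 8.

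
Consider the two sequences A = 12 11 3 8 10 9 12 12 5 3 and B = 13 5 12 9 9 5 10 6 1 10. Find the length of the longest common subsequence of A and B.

3

Backtracking the LCS table gives one alignment: 12 (A1,B3) → 9 (A6,B5) → 5 (A9,B6).
So the longest common subsequence has length 3.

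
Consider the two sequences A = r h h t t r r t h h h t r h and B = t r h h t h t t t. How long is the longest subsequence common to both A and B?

A longest common subsequence is rhhtttt (length 7); the LCS DP confirms no longer common subsequence exists.

7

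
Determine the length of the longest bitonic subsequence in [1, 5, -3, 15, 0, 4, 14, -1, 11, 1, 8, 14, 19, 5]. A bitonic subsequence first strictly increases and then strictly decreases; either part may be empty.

7

Let inc[i] be the LIS ending at i and dec[i] the longest strictly decreasing subsequence starting at i. inc = [1, 2, 1, 3, 2, 3, 4, 2, 4, 3, 4, 5, 6, 4], dec = [3, 3, 1, 5, 2, 2, 4, 1, 3, 1, 2, 2, 2, 1].
max_i inc[i]+dec[i]−1 = 7, with one witness 1, 5, 15, 14, 11, 8, 5.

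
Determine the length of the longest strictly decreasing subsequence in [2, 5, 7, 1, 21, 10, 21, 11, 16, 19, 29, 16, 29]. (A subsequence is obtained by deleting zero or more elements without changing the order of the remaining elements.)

3

Scanning left to right, the best length ending at each element is: 2→1, 5→1, 7→1, 1→2, 21→1, 10→2, 21→1, 11→2, 16→2, 19→2, 29→1, 16→3, 29→1.
So the longest decreasing subsequence has length 3, e.g. 21, 19, 16.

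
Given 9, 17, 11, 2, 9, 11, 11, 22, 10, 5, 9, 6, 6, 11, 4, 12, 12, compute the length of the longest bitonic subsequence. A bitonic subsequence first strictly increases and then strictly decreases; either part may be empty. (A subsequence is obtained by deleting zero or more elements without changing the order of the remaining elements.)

8

Let inc[i] be the LIS ending at i and dec[i] the longest strictly decreasing subsequence starting at i. inc = [1, 2, 2, 1, 2, 3, 3, 4, 3, 2, 3, 3, 3, 4, 2, 5, 5], dec = [3, 6, 5, 1, 3, 5, 5, 5, 4, 2, 3, 2, 2, 2, 1, 1, 1].
max_i inc[i]+dec[i]−1 = 8, with one witness 2, 9, 11, 22, 10, 9, 6, 4.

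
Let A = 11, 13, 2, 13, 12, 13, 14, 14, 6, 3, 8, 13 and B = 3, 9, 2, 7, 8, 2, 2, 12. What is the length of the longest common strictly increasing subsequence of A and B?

A longest common strictly increasing subsequence is 3, 8 (length 2); it appears in order in both A and B, and no longer such subsequence exists.

2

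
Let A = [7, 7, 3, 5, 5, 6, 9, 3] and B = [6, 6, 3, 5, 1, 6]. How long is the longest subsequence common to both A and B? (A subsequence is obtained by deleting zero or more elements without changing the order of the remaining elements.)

Backtracking the LCS table gives one alignment: 3 (A3,B3) → 5 (A4,B4) → 6 (A6,B6).
So the longest common subsequence has length 3.

3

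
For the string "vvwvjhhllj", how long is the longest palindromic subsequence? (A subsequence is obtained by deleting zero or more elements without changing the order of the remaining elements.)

Using dp[i][j] = 2 + dp[i+1][j−1] if the ends match, else max(dp[i+1][j], dp[i][j−1]):
dp[1][10] = 4. A witness is jllj at positions 5,8,9,10.

4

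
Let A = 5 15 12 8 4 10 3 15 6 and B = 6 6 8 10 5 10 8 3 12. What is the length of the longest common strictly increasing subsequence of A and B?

For each value that appears in both, track the longest common increasing run ending there.
The best achievable length is 2; one witness is 8, 10 (A-positions 4,6, B-positions 3,4).

2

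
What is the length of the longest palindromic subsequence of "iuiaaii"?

6

Using dp[i][j] = 2 + dp[i+1][j−1] if the ends match, else max(dp[i+1][j], dp[i][j−1]):
dp[1][7] = 6. A witness is iiaaii at positions 1,3,4,5,6,7.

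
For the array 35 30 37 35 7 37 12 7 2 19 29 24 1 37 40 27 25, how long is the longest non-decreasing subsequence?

Let dp[i] be the longest non-decreasing subsequence ending at position i. Then dp = [1, 1, 2, 2, 1, 3, 2, 2, 1, 3, 4, 4, 1, 5, 6, 5, 5].
The maximum is 6; one witness is 7, 12, 19, 29, 37, 40 at positions 5,7,10,11,14,15.

6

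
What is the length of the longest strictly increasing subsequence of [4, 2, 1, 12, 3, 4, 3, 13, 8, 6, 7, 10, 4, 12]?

7

One longest increasing subsequence is 2, 3, 4, 6, 7, 10, 12 (positions 2,5,6,10,11,12,14), of length 7; no longer one exists.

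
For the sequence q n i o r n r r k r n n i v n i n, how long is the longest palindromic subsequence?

One longest palindromic subsequence is ninrkrnin (positions 2,3,6,8,9,10,15,16,17); it reads the same forward and backward, and the interval DP gives dp[1][17] = 9.

9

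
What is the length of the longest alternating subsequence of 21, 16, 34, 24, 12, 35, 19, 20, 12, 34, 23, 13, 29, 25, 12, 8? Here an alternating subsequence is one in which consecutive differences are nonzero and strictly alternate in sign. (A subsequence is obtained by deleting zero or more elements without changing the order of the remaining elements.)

12

Track the best alternating length ending on an up-step vs a down-step at each position: up/down = 1/1, 1/2, 3/1, 3/4, 1/4, 5/1, 5/6, 7/6, 1/8, 9/6, 9/10, 9/10, 11/10, 11/12, 1/12, 1/12.
The maximum over both is 12; one such subsequence is 21, 16, 34, 24, 35, 19, 20, 12, 34, 23, 29, 25.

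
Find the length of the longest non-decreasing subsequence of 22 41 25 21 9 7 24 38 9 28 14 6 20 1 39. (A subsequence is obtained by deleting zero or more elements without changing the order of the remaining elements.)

5

Let dp[i] be the longest non-decreasing subsequence ending at position i. Then dp = [1, 2, 2, 1, 1, 1, 2, 3, 2, 3, 3, 1, 4, 1, 5].
The maximum is 5; one witness is 9, 9, 14, 20, 39 at positions 5,9,11,13,15.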